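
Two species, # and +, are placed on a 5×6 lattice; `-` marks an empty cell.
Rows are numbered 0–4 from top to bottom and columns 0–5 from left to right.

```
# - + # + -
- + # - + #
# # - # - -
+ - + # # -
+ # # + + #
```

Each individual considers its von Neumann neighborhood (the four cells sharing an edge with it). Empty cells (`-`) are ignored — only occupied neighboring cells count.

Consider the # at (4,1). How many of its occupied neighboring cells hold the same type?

Occupied neighbors of (4,1): (4,0)=+, (4,2)=#.
Same type (#): 1 of 2.

1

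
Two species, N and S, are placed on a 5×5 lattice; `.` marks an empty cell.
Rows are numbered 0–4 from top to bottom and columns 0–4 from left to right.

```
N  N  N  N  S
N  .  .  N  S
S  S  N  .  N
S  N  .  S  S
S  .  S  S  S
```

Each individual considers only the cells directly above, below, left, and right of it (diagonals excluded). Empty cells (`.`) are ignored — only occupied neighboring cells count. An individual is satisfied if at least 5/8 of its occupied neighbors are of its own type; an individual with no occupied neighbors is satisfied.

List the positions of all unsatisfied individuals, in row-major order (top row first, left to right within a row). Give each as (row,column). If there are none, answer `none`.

Row 0: (0,0)N 2/2 ✓ · (0,1)N 2/2 ✓ · (0,2)N 2/2 ✓ · (0,3)N 2/3 ✓ · (0,4)S 1/2 ✗
Row 1: (1,0)N 1/2 ✗ · (1,3)N 1/2 ✗ · (1,4)S 1/3 ✗
Row 2: (2,0)S 2/3 ✓ · (2,1)S 1/3 ✗ · (2,2)N 0/1 ✗ · (2,4)N 0/2 ✗
Row 3: (3,0)S 2/3 ✓ · (3,1)N 0/2 ✗ · (3,3)S 2/2 ✓ · (3,4)S 2/3 ✓
Row 4: (4,0)S 1/1 ✓ · (4,2)S 1/1 ✓ · (4,3)S 3/3 ✓ · (4,4)S 2/2 ✓

(0,4), (1,0), (1,3), (1,4), (2,1), (2,2), (2,4), (3,1)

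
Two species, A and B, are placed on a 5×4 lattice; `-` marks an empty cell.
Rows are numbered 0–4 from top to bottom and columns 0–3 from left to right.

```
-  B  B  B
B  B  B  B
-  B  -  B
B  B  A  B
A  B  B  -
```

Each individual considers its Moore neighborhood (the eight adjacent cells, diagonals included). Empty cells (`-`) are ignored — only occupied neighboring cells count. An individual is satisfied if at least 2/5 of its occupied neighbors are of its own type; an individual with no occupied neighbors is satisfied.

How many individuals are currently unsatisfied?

2

(0,1)B 4/4 satisfied
(0,2)B 5/5 satisfied
(0,3)B 3/3 satisfied
(1,0)B 3/3 satisfied
(1,1)B 5/5 satisfied
(1,2)B 7/7 satisfied
(1,3)B 4/4 satisfied
(2,1)B 5/6 satisfied
(2,3)B 3/4 satisfied
(3,0)B 3/4 satisfied
(3,1)B 4/6 satisfied
(3,2)A 0/6 not
(3,3)B 2/3 satisfied
(4,0)A 0/3 not
(4,1)B 3/5 satisfied
(4,2)B 3/4 satisfied
Unsatisfied: (3,2), (4,0) — 2 in total.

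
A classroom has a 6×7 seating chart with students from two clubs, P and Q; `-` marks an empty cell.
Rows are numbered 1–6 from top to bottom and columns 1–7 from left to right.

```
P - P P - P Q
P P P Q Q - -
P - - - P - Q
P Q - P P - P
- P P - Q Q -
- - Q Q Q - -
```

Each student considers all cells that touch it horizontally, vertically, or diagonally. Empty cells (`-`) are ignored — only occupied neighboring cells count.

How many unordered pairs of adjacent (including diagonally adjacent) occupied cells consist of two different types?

Scan each occupied cell's neighbors to the right and below (and the two forward diagonals) so each pair is counted once.
Row 1: P(1,1)–P(2,1)= P(1,1)–P(2,2)= P(1,3)–P(1,4)= P(1,3)–P(2,3)= P(1,3)–Q(2,4)≠ P(1,3)–P(2,2)= P(1,4)–Q(2,4)≠ P(1,4)–Q(2,5)≠ P(1,4)–P(2,3)= P(1,6)–Q(1,7)≠ P(1,6)–Q(2,5)≠  → 5/11 unlike.
Row 2: P(2,1)–P(2,2)= P(2,1)–P(3,1)= P(2,2)–P(2,3)= P(2,2)–P(3,1)= P(2,3)–Q(2,4)≠ Q(2,4)–Q(2,5)= Q(2,4)–P(3,5)≠ Q(2,5)–P(3,5)≠  → 3/8 unlike.
Row 3: P(3,1)–P(4,1)= P(3,1)–Q(4,2)≠ P(3,5)–P(4,5)= P(3,5)–P(4,4)= Q(3,7)–P(4,7)≠  → 2/5 unlike.
Row 4: P(4,1)–Q(4,2)≠ P(4,1)–P(5,2)= Q(4,2)–P(5,2)≠ Q(4,2)–P(5,3)≠ P(4,4)–P(4,5)= P(4,4)–Q(5,5)≠ P(4,4)–P(5,3)= P(4,5)–Q(5,5)≠ P(4,5)–Q(5,6)≠ P(4,7)–Q(5,6)≠  → 7/10 unlike.
Row 5: P(5,2)–P(5,3)= P(5,2)–Q(6,3)≠ P(5,3)–Q(6,3)≠ P(5,3)–Q(6,4)≠ Q(5,5)–Q(5,6)= Q(5,5)–Q(6,5)= Q(5,5)–Q(6,4)= Q(5,6)–Q(6,5)=  → 3/8 unlike.
Row 6: Q(6,3)–Q(6,4)= Q(6,4)–Q(6,5)=  → 0/2 unlike.
Total adjacent occupied pairs: 44; unlike-type pairs: 20.

20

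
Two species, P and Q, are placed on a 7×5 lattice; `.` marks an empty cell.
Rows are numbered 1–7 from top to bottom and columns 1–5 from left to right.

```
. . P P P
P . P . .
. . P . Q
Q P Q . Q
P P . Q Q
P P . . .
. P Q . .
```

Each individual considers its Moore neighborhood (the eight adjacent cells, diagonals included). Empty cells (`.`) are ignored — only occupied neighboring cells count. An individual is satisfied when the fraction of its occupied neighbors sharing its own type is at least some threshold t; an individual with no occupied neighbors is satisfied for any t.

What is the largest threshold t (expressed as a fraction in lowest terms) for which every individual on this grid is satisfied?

0/1

(1,3)P 2/2
(1,4)P 3/3
(1,5)P 1/1
(2,1)P — no occupied neighbors
(2,3)P 3/3
(3,3)P 2/3
(3,5)Q 1/1
(4,1)Q 0/3
(4,2)P 3/5
(4,3)Q 1/4
(4,5)Q 3/3
(5,1)P 4/5
(5,2)P 4/6
(5,4)Q 3/3
(5,5)Q 2/2
(6,1)P 4/4
(6,2)P 4/5
(7,2)P 2/3
(7,3)Q 0/2
The smallest same-type fraction is 0/3 at (4,1), which reduces to 0/1. Any threshold above that leaves this individual unsatisfied.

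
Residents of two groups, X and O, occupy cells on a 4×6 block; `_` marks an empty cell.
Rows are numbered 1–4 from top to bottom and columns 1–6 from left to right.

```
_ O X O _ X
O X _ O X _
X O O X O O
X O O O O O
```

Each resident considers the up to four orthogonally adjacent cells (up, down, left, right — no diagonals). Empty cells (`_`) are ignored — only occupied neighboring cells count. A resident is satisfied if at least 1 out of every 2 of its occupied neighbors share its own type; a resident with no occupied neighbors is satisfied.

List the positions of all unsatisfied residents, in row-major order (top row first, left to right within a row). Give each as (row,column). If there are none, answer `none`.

(1,2), (1,3), (2,1), (2,2), (2,4), (2,5), (3,1), (3,4)

Row 1: (1,2)O 0/2 unhappy · (1,3)X 0/2 unhappy · (1,4)O 1/2 ok · (1,6)X 0/0 ok
Row 2: (2,1)O 0/2 unhappy · (2,2)X 0/3 unhappy · (2,4)O 1/3 unhappy · (2,5)X 0/2 unhappy
Row 3: (3,1)X 1/3 unhappy · (3,2)O 2/4 ok · (3,3)O 2/3 ok · (3,4)X 0/4 unhappy · (3,5)O 2/4 ok · (3,6)O 2/2 ok
Row 4: (4,1)X 1/2 ok · (4,2)O 2/3 ok · (4,3)O 3/3 ok · (4,4)O 2/3 ok · (4,5)O 3/3 ok · (4,6)O 2/2 ok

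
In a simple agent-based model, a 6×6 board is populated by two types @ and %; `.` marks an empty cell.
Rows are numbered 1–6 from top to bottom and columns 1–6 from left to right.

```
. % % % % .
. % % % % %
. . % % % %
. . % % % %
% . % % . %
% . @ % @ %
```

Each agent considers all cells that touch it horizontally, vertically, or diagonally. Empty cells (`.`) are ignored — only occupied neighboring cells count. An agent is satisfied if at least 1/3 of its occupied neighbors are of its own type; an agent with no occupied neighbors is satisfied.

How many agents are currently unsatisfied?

(1,2)% 3/3 satisfied
(1,3)% 5/5 satisfied
(1,4)% 5/5 satisfied
(1,5)% 4/4 satisfied
(2,2)% 4/4 satisfied
(2,3)% 7/7 satisfied
(2,4)% 8/8 satisfied
(2,5)% 7/7 satisfied
(2,6)% 4/4 satisfied
(3,3)% 6/6 satisfied
(3,4)% 8/8 satisfied
(3,5)% 8/8 satisfied
(3,6)% 5/5 satisfied
(4,3)% 5/5 satisfied
(4,4)% 7/7 satisfied
(4,5)% 7/7 satisfied
(4,6)% 4/4 satisfied
(5,1)% 1/1 satisfied
(5,3)% 4/5 satisfied
(5,4)% 5/7 satisfied
(5,6)% 3/4 satisfied
(6,1)% 1/1 satisfied
(6,3)@ 0/3 not
(6,4)% 2/4 satisfied
(6,5)@ 0/4 not
(6,6)% 1/2 satisfied
Unsatisfied: (6,3), (6,5) — 2 in total.

2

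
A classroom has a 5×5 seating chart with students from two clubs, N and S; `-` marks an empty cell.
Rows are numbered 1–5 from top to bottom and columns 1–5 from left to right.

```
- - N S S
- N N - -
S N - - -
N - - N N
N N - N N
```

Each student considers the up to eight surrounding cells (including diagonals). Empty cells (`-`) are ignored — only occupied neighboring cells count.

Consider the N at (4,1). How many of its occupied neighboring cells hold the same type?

3

Occupied neighbors of (4,1): (3,1)=S, (3,2)=N, (5,1)=N, (5,2)=N.
Same type (N): 3 of 4.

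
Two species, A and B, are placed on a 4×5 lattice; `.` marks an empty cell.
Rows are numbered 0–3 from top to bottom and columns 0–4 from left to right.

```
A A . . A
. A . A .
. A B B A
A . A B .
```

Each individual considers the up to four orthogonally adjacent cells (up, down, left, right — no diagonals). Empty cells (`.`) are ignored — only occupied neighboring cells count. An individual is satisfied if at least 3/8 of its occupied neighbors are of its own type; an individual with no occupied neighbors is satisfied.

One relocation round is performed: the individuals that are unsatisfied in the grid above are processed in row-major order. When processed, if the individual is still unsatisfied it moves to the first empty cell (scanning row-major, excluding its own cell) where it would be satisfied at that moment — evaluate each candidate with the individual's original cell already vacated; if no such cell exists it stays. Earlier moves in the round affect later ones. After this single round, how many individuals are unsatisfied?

Initially unsatisfied (in order): (1,3), (2,2), (2,4), (3,2).
  (1,3) → (0,2).
  (2,2) → (1,3).
  (2,4) → (0,3).
  (3,2) → (1,0).
Resulting grid:
A A A A A
A A . B .
. A . B .
A . . B .
All satisfied now.

0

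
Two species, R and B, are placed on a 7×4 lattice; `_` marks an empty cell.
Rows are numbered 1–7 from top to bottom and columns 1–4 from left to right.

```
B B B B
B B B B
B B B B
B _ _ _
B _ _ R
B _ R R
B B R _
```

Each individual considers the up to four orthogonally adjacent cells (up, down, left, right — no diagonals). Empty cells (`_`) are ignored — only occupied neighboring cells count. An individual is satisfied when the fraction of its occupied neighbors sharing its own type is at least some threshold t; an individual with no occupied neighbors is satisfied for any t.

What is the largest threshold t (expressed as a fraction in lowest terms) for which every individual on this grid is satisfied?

1/2

Row 1: (1,1)B 2/2 · (1,2)B 3/3 · (1,3)B 3/3 · (1,4)B 2/2
Row 2: (2,1)B 3/3 · (2,2)B 4/4 · (2,3)B 4/4 · (2,4)B 3/3
Row 3: (3,1)B 3/3 · (3,2)B 3/3 · (3,3)B 3/3 · (3,4)B 2/2
Row 4: (4,1)B 2/2
Row 5: (5,1)B 2/2 · (5,4)R 1/1
Row 6: (6,1)B 2/2 · (6,3)R 2/2 · (6,4)R 2/2
Row 7: (7,1)B 2/2 · (7,2)B 1/2 · (7,3)R 1/2
The smallest same-type fraction is 1/2 at (7,2), which reduces to 1/2. Any threshold above that leaves this individual unsatisfied.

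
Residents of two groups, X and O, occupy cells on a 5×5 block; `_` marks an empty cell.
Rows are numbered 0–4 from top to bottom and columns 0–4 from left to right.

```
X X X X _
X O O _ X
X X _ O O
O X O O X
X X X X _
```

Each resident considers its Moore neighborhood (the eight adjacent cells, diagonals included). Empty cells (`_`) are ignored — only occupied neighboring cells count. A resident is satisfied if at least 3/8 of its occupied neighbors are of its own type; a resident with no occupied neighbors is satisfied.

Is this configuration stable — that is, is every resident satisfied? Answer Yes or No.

(0,0)X 2/3 ✓
(0,1)X 3/5 ✓
(0,2)X 2/4 ✓
(0,3)X 2/3 ✓
(1,0)X 4/5 ✓
(1,1)O 1/7 ✗
(1,2)O 2/6 ✗
(1,4)X 1/3 ✗
(2,0)X 3/5 ✓
(2,1)X 3/7 ✓
(2,3)O 4/6 ✓
(2,4)O 2/4 ✓
(3,0)O 0/5 ✗
(3,1)X 5/7 ✓
(3,2)O 2/7 ✗
(3,3)O 3/6 ✓
(3,4)X 1/4 ✗
(4,0)X 2/3 ✓
(4,1)X 3/5 ✓
(4,2)X 3/5 ✓
(4,3)X 2/4 ✓
For instance (1,1) has only 1/7 same-type neighbors, below 3/8.

No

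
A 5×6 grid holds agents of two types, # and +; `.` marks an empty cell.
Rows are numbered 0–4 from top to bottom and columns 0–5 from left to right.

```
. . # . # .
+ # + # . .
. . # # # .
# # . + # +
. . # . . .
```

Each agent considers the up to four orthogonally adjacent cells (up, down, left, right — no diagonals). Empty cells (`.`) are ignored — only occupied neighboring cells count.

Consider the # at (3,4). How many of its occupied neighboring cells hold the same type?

Occupied neighbors of (3,4): (2,4)=#, (3,3)=+, (3,5)=+.
Same type (#): 1 of 3.

1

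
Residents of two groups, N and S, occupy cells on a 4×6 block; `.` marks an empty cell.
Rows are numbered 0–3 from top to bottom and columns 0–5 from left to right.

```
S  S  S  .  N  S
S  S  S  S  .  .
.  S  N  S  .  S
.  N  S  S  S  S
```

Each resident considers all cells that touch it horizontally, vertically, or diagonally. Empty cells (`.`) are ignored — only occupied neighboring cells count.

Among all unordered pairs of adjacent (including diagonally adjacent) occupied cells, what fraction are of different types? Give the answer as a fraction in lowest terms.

11/39

Scan each occupied cell's neighbors to the right and below (and the two forward diagonals) so each pair is counted once.
From row 0: 2 unlike of 12 pairs (running 2/12).
From row 1: 3 unlike of 11 pairs (running 5/23).
From row 2: 5 unlike of 12 pairs (running 10/35).
From row 3: 1 unlike of 4 pairs (running 11/39).
Total adjacent occupied pairs: 39; unlike-type pairs: 11.
11/39 is already in lowest terms.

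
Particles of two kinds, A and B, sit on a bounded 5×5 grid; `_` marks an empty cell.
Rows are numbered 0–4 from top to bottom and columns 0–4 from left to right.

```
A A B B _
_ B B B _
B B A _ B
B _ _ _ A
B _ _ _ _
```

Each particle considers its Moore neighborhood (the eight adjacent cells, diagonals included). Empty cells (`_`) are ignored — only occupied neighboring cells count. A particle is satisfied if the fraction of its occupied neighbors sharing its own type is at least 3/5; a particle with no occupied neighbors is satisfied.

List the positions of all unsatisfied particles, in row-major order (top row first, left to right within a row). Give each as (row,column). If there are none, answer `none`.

(0,0), (0,1), (1,1), (2,2), (2,4), (3,4)

(0,0)A 1/2 ✗
(0,1)A 1/4 ✗
(0,2)B 4/5 ✓
(0,3)B 3/3 ✓
(1,1)B 4/7 ✗
(1,2)B 5/7 ✓
(1,3)B 4/5 ✓
(2,0)B 3/3 ✓
(2,1)B 4/5 ✓
(2,2)A 0/4 ✗
(2,4)B 1/2 ✗
(3,0)B 3/3 ✓
(3,4)A 0/1 ✗
(4,0)B 1/1 ✓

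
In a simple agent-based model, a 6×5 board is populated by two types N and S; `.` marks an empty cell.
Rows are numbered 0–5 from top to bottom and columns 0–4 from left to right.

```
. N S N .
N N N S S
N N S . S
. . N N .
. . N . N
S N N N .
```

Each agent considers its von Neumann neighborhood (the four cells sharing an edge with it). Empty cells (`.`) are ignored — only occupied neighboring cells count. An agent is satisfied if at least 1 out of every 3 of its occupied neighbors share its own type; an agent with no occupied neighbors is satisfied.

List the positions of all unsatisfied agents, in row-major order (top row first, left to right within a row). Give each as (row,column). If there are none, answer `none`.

(0,1)N 1/2 ✓
(0,2)S 0/3 ✗
(0,3)N 0/2 ✗
(1,0)N 2/2 ✓
(1,1)N 4/4 ✓
(1,2)N 1/4 ✗
(1,3)S 1/3 ✓
(1,4)S 2/2 ✓
(2,0)N 2/2 ✓
(2,1)N 2/3 ✓
(2,2)S 0/3 ✗
(2,4)S 1/1 ✓
(3,2)N 2/3 ✓
(3,3)N 1/1 ✓
(4,2)N 2/2 ✓
(4,4)N 0/0 ✓
(5,0)S 0/1 ✗
(5,1)N 1/2 ✓
(5,2)N 3/3 ✓
(5,3)N 1/1 ✓

(0,2), (0,3), (1,2), (2,2), (5,0)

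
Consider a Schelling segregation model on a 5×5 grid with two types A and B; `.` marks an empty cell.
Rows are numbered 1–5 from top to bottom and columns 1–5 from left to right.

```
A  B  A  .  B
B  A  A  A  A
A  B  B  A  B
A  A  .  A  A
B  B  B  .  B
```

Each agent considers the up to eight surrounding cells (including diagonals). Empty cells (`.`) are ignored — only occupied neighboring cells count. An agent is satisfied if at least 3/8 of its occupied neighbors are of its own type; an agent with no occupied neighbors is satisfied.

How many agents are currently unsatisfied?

11

(1,1)A 1/3 unhappy
(1,2)B 1/5 unhappy
(1,3)A 3/4 ok
(1,5)B 0/2 unhappy
(2,1)B 2/5 ok
(2,2)A 4/8 ok
(2,3)A 4/7 ok
(2,4)A 4/7 ok
(2,5)A 2/4 ok
(3,1)A 3/5 ok
(3,2)B 2/7 unhappy
(3,3)B 1/7 unhappy
(3,4)A 5/7 ok
(3,5)B 0/5 unhappy
(4,1)A 2/5 ok
(4,2)A 2/7 unhappy
(4,4)A 2/6 unhappy
(4,5)A 2/4 ok
(5,1)B 1/3 unhappy
(5,2)B 2/4 ok
(5,3)B 1/3 unhappy
(5,5)B 0/2 unhappy
Unsatisfied: (1,1), (1,2), (1,5), (3,2), (3,3), (3,5), (4,2), (4,4), (5,1), (5,3), (5,5) — 11 in total.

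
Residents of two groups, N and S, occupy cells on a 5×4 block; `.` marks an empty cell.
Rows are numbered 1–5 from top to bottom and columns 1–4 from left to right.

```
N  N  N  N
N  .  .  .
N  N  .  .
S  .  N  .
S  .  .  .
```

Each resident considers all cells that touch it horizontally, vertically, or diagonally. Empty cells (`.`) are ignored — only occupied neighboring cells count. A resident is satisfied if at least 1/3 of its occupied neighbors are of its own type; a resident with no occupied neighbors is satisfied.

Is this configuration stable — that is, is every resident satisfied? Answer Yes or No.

Yes

Row 1: (1,1)N 2/2 ✓ · (1,2)N 3/3 ✓ · (1,3)N 2/2 ✓ · (1,4)N 1/1 ✓
Row 2: (2,1)N 4/4 ✓
Row 3: (3,1)N 2/3 ✓ · (3,2)N 3/4 ✓
Row 4: (4,1)S 1/3 ✓ · (4,3)N 1/1 ✓
Row 5: (5,1)S 1/1 ✓
All meet the threshold, so the configuration is stable.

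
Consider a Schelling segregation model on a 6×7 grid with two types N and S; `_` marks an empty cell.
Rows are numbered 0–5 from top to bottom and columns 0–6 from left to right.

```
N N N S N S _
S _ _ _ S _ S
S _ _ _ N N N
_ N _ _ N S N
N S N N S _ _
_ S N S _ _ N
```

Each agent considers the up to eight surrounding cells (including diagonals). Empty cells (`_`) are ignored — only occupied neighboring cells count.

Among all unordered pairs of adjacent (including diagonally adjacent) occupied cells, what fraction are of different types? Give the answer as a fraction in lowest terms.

4/7

Scan each occupied cell's neighbors to the right and below (and the two forward diagonals) so each pair is counted once.
Row 0: N(0,0)–N(0,1)= N(0,0)–S(1,0)≠ N(0,1)–N(0,2)= N(0,1)–S(1,0)≠ N(0,2)–S(0,3)≠ S(0,3)–N(0,4)≠ S(0,3)–S(1,4)= N(0,4)–S(0,5)≠ N(0,4)–S(1,4)≠ S(0,5)–S(1,6)= S(0,5)–S(1,4)=  → 6/11 unlike.
Row 1: S(1,0)–S(2,0)= S(1,4)–N(2,4)≠ S(1,4)–N(2,5)≠ S(1,6)–N(2,6)≠ S(1,6)–N(2,5)≠  → 4/5 unlike.
Row 2: S(2,0)–N(3,1)≠ N(2,4)–N(2,5)= N(2,4)–N(3,4)= N(2,4)–S(3,5)≠ N(2,5)–N(2,6)= N(2,5)–S(3,5)≠ N(2,5)–N(3,6)= N(2,5)–N(3,4)= N(2,6)–N(3,6)= N(2,6)–S(3,5)≠  → 4/10 unlike.
Row 3: N(3,1)–S(4,1)≠ N(3,1)–N(4,2)= N(3,1)–N(4,0)= N(3,4)–S(3,5)≠ N(3,4)–S(4,4)≠ N(3,4)–N(4,3)= S(3,5)–N(3,6)≠ S(3,5)–S(4,4)=  → 4/8 unlike.
Row 4: N(4,0)–S(4,1)≠ N(4,0)–S(5,1)≠ S(4,1)–N(4,2)≠ S(4,1)–S(5,1)= S(4,1)–N(5,2)≠ N(4,2)–N(4,3)= N(4,2)–N(5,2)= N(4,2)–S(5,3)≠ N(4,2)–S(5,1)≠ N(4,3)–S(4,4)≠ N(4,3)–S(5,3)≠ N(4,3)–N(5,2)= S(4,4)–S(5,3)=  → 8/13 unlike.
Row 5: S(5,1)–N(5,2)≠ N(5,2)–S(5,3)≠  → 2/2 unlike.
Total adjacent occupied pairs: 49; unlike-type pairs: 28.
28/49 reduces to 4/7.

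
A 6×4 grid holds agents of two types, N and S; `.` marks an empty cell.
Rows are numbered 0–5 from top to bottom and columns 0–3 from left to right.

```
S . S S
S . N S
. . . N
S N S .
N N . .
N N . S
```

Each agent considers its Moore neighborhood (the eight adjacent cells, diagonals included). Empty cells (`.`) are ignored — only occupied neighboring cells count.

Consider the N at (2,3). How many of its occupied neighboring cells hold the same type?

Occupied neighbors of (2,3): (1,2)=N, (1,3)=S, (3,2)=S.
Same type (N): 1 of 3.

1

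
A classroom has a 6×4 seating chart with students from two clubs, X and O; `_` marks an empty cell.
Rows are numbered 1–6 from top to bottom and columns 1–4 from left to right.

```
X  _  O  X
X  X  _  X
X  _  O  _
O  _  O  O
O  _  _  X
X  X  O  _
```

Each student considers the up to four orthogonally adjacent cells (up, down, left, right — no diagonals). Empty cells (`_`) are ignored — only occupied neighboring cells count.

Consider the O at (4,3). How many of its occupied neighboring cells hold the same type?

Occupied neighbors of (4,3): (3,3)=O, (4,4)=O.
Same type (O): 2 of 2.

2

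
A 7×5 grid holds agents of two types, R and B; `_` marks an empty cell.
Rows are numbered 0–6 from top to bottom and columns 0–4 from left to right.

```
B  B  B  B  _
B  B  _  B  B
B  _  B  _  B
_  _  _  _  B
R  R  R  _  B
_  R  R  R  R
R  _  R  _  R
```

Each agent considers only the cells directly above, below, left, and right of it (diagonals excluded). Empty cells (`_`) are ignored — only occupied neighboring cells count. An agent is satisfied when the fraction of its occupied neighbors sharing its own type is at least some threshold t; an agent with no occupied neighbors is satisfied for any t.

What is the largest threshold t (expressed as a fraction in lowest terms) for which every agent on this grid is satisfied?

(0,0)B 2/2
(0,1)B 3/3
(0,2)B 2/2
(0,3)B 2/2
(1,0)B 3/3
(1,1)B 2/2
(1,3)B 2/2
(1,4)B 2/2
(2,0)B 1/1
(2,2)B — no occupied neighbors
(2,4)B 2/2
(3,4)B 2/2
(4,0)R 1/1
(4,1)R 3/3
(4,2)R 2/2
(4,4)B 1/2
(5,1)R 2/2
(5,2)R 4/4
(5,3)R 2/2
(5,4)R 2/3
(6,0)R — no occupied neighbors
(6,2)R 1/1
(6,4)R 1/1
The smallest same-type fraction is 1/2 at (4,4), which reduces to 1/2. Any threshold above that leaves this agent unsatisfied.

1/2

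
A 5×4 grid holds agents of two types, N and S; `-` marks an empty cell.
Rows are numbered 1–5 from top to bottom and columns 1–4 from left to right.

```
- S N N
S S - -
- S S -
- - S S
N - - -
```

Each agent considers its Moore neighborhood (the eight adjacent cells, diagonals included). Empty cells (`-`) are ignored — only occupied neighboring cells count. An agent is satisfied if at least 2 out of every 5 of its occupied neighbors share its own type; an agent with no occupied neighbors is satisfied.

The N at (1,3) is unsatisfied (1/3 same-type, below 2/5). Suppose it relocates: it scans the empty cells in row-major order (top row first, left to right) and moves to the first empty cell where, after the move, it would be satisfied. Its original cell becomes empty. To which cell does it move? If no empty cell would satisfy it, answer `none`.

(2,4)

Vacating (1,3). Empty cells in order:
  (1,1): 0/3 same-type → still unsatisfied.
  (2,3): 1/5 same-type → still unsatisfied.
  (2,4): 1/2 same-type → satisfied — stop here.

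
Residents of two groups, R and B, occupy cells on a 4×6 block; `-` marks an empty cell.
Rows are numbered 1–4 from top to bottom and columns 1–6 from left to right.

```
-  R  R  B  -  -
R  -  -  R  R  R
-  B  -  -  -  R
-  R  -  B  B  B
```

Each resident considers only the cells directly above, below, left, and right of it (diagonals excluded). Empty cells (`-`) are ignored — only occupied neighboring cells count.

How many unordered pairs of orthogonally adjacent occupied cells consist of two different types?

Scan each occupied cell's neighbors to the right and below so each pair is counted once.
From row 1: 2 unlike of 3 pairs (running 2/3).
From row 2: 0 unlike of 3 pairs (running 2/6).
From row 3: 2 unlike of 2 pairs (running 4/8).
From row 4: 0 unlike of 2 pairs (running 4/10).
Total adjacent occupied pairs: 10; unlike-type pairs: 4.

4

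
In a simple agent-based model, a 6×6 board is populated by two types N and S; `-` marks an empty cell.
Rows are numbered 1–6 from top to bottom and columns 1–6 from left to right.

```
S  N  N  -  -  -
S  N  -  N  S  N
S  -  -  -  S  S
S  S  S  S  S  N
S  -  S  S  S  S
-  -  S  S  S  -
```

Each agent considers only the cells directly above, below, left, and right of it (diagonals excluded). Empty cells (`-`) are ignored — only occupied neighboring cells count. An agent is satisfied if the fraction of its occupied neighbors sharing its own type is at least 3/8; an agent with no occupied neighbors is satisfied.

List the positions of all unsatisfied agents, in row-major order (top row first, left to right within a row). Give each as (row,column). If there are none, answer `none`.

(2,4), (2,5), (2,6), (3,6), (4,6)

(1,1)S 1/2 ok
(1,2)N 2/3 ok
(1,3)N 1/1 ok
(2,1)S 2/3 ok
(2,2)N 1/2 ok
(2,4)N 0/1 unhappy
(2,5)S 1/3 unhappy
(2,6)N 0/2 unhappy
(3,1)S 2/2 ok
(3,5)S 3/3 ok
(3,6)S 1/3 unhappy
(4,1)S 3/3 ok
(4,2)S 2/2 ok
(4,3)S 3/3 ok
(4,4)S 3/3 ok
(4,5)S 3/4 ok
(4,6)N 0/3 unhappy
(5,1)S 1/1 ok
(5,3)S 3/3 ok
(5,4)S 4/4 ok
(5,5)S 4/4 ok
(5,6)S 1/2 ok
(6,3)S 2/2 ok
(6,4)S 3/3 ok
(6,5)S 2/2 ok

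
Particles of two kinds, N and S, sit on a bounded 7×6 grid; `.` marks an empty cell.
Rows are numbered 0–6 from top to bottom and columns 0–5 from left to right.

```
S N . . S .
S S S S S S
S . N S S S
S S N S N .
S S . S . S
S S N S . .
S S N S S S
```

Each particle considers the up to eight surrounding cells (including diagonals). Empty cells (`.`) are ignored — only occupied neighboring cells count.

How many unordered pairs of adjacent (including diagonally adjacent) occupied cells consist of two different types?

31

Scan each occupied cell's neighbors to the right and below (and the two forward diagonals) so each pair is counted once.
From row 0: 4 unlike of 9 pairs (running 4/9).
From row 1: 3 unlike of 18 pairs (running 7/27).
From row 2: 7 unlike of 14 pairs (running 14/41).
From row 3: 7 unlike of 13 pairs (running 21/54).
From row 4: 2 unlike of 8 pairs (running 23/62).
From row 5: 6 unlike of 14 pairs (running 29/76).
From row 6: 2 unlike of 5 pairs (running 31/81).
Total adjacent occupied pairs: 81; unlike-type pairs: 31.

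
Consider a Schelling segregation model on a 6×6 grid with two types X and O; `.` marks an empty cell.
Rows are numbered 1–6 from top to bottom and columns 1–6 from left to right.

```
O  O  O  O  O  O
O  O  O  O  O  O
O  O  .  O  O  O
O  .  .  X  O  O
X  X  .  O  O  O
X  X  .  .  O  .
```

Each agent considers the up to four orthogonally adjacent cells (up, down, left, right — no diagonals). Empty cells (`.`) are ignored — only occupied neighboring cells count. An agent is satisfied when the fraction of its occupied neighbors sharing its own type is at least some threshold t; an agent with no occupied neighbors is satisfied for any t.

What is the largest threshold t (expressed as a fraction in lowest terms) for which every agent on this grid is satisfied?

Row 1: (1,1)O 2/2 · (1,2)O 3/3 · (1,3)O 3/3 · (1,4)O 3/3 · (1,5)O 3/3 · (1,6)O 2/2
Row 2: (2,1)O 3/3 · (2,2)O 4/4 · (2,3)O 3/3 · (2,4)O 4/4 · (2,5)O 4/4 · (2,6)O 3/3
Row 3: (3,1)O 3/3 · (3,2)O 2/2 · (3,4)O 2/3 · (3,5)O 4/4 · (3,6)O 3/3
Row 4: (4,1)O 1/2 · (4,4)X 0/3 · (4,5)O 3/4 · (4,6)O 3/3
Row 5: (5,1)X 2/3 · (5,2)X 2/2 · (5,4)O 1/2 · (5,5)O 4/4 · (5,6)O 2/2
Row 6: (6,1)X 2/2 · (6,2)X 2/2 · (6,5)O 1/1
The smallest same-type fraction is 0/3 at (4,4), which reduces to 0/1. Any threshold above that leaves this agent unsatisfied.

0/1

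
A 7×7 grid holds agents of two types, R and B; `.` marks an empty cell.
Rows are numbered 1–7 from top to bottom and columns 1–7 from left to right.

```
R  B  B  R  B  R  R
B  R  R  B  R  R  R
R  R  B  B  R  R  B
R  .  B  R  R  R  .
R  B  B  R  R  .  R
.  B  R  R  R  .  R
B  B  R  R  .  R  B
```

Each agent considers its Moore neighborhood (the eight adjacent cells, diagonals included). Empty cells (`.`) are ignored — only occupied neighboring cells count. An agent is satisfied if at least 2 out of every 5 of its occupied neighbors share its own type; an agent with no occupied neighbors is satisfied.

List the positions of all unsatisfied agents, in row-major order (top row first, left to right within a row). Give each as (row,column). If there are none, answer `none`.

(1,1), (1,5), (2,1), (2,3), (3,4), (3,7), (5,1), (7,7)

Row 1: (1,1)R 1/3 unhappy · (1,2)B 2/5 ok · (1,3)B 2/5 ok · (1,4)R 2/5 ok · (1,5)B 1/5 unhappy · (1,6)R 4/5 ok · (1,7)R 3/3 ok
Row 2: (2,1)B 1/5 unhappy · (2,2)R 4/8 ok · (2,3)R 3/8 unhappy · (2,4)B 4/8 ok · (2,5)R 5/8 ok · (2,6)R 6/8 ok · (2,7)R 4/5 ok
Row 3: (3,1)R 3/4 ok · (3,2)R 4/7 ok · (3,3)B 3/7 ok · (3,4)B 3/8 unhappy · (3,5)R 6/8 ok · (3,6)R 6/7 ok · (3,7)B 0/4 unhappy
Row 4: (4,1)R 3/4 ok · (4,3)B 4/7 ok · (4,4)R 4/8 ok · (4,5)R 6/7 ok · (4,6)R 5/6 ok
Row 5: (5,1)R 1/3 unhappy · (5,2)B 3/6 ok · (5,3)B 3/7 ok · (5,4)R 6/8 ok · (5,5)R 6/6 ok · (5,7)R 2/2 ok
Row 6: (6,2)B 4/7 ok · (6,3)R 4/8 ok · (6,4)R 6/7 ok · (6,5)R 5/5 ok · (6,7)R 2/3 ok
Row 7: (7,1)B 2/2 ok · (7,2)B 2/4 ok · (7,3)R 3/5 ok · (7,4)R 4/4 ok · (7,6)R 2/3 ok · (7,7)B 0/2 unhappy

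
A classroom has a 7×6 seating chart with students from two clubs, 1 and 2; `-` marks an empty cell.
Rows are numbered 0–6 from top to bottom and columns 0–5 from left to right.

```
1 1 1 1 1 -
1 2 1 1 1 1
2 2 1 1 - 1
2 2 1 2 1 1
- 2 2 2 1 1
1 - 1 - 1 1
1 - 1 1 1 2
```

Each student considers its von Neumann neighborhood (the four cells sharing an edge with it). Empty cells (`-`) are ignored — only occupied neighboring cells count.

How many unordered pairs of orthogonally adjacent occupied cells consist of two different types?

Scan each occupied cell's neighbors to the right and below so each pair is counted once.
From row 0: 1 unlike of 9 pairs (running 1/9).
From row 1: 3 unlike of 10 pairs (running 4/19).
From row 2: 2 unlike of 8 pairs (running 6/27).
From row 3: 4 unlike of 10 pairs (running 10/37).
From row 4: 2 unlike of 7 pairs (running 12/44).
From row 5: 1 unlike of 5 pairs (running 13/49).
From row 6: 1 unlike of 3 pairs (running 14/52).
Total adjacent occupied pairs: 52; unlike-type pairs: 14.

14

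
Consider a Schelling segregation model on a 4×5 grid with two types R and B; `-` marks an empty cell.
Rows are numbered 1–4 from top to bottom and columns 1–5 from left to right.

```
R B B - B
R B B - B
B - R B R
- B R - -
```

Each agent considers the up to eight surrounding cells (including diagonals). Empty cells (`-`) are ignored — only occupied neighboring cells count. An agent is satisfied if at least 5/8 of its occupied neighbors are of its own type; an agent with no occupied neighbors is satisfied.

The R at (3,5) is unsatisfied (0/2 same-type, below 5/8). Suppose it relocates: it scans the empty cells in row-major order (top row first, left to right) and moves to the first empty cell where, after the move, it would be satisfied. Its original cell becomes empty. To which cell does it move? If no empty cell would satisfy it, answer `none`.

Vacating (3,5). Empty cells in order:
  (1,4): 0/4 same-type → still unsatisfied.
  (2,4): 1/6 same-type → still unsatisfied.
  (3,2): 3/7 same-type → still unsatisfied.
  (4,1): 0/2 same-type → still unsatisfied.
  (4,4): 2/3 same-type → satisfied — stop here.

(4,4)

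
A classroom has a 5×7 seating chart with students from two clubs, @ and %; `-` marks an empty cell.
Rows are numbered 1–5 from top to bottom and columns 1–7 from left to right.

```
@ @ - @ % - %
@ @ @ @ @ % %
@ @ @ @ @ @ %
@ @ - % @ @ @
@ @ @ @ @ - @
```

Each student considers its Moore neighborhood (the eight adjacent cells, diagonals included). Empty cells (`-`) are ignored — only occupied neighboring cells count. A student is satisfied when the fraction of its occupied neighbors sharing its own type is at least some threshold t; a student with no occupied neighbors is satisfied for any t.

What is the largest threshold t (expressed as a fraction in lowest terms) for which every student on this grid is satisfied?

0/1

(1,1)@ 3/3
(1,2)@ 4/4
(1,4)@ 3/4
(1,5)% 1/4
(1,7)% 2/2
(2,1)@ 5/5
(2,2)@ 7/7
(2,3)@ 7/7
(2,4)@ 6/7
(2,5)@ 5/7
(2,6)% 4/7
(2,7)% 3/4
(3,1)@ 5/5
(3,2)@ 7/7
(3,3)@ 6/7
(3,4)@ 6/7
(3,5)@ 6/8
(3,6)@ 5/8
(3,7)% 2/5
(4,1)@ 5/5
(4,2)@ 7/7
(4,4)% 0/7
(4,5)@ 6/7
(4,6)@ 6/7
(4,7)@ 3/4
(5,1)@ 3/3
(5,2)@ 4/4
(5,3)@ 3/4
(5,4)@ 3/4
(5,5)@ 3/4
(5,7)@ 2/2
The smallest same-type fraction is 0/7 at (4,4), which reduces to 0/1. Any threshold above that leaves this student unsatisfied.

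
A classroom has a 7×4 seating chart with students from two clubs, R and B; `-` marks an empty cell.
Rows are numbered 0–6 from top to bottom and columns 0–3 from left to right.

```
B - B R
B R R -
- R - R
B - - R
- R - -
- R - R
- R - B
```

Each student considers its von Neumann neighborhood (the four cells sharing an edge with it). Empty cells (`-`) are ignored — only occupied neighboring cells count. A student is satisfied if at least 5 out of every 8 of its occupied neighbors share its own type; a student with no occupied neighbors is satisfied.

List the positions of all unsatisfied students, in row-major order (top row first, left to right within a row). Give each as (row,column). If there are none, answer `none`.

Row 0: (0,0)B 1/1 satisfied · (0,2)B 0/2 not · (0,3)R 0/1 not
Row 1: (1,0)B 1/2 not · (1,1)R 2/3 satisfied · (1,2)R 1/2 not
Row 2: (2,1)R 1/1 satisfied · (2,3)R 1/1 satisfied
Row 3: (3,0)B 0/0 satisfied · (3,3)R 1/1 satisfied
Row 4: (4,1)R 1/1 satisfied
Row 5: (5,1)R 2/2 satisfied · (5,3)R 0/1 not
Row 6: (6,1)R 1/1 satisfied · (6,3)B 0/1 not

(0,2), (0,3), (1,0), (1,2), (5,3), (6,3)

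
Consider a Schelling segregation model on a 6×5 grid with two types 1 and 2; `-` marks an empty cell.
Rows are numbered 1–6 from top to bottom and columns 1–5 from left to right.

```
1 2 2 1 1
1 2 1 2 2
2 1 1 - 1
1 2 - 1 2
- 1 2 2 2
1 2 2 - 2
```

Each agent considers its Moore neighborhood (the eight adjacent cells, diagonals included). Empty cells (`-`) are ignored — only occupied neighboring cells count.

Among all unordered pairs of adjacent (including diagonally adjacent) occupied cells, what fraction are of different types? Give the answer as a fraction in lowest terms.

17/32

Scan each occupied cell's neighbors to the right and below (and the two forward diagonals) so each pair is counted once.
From row 1: 10 unlike of 17 pairs (running 10/17).
From row 2: 9 unlike of 14 pairs (running 19/31).
From row 3: 5 unlike of 10 pairs (running 24/41).
From row 4: 6 unlike of 10 pairs (running 30/51).
From row 5: 3 unlike of 11 pairs (running 33/62).
From row 6: 1 unlike of 2 pairs (running 34/64).
Total adjacent occupied pairs: 64; unlike-type pairs: 34.
34/64 reduces to 17/32.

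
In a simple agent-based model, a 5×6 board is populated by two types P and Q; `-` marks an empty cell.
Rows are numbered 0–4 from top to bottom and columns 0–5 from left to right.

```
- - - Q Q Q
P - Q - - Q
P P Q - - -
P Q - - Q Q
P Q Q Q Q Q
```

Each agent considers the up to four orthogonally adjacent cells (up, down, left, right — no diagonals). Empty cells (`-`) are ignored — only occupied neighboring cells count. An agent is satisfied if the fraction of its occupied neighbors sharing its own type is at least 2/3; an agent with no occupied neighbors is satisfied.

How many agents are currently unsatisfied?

4

Row 0: (0,3)Q 1/1 satisfied · (0,4)Q 2/2 satisfied · (0,5)Q 2/2 satisfied
Row 1: (1,0)P 1/1 satisfied · (1,2)Q 1/1 satisfied · (1,5)Q 1/1 satisfied
Row 2: (2,0)P 3/3 satisfied · (2,1)P 1/3 not · (2,2)Q 1/2 not
Row 3: (3,0)P 2/3 satisfied · (3,1)Q 1/3 not · (3,4)Q 2/2 satisfied · (3,5)Q 2/2 satisfied
Row 4: (4,0)P 1/2 not · (4,1)Q 2/3 satisfied · (4,2)Q 2/2 satisfied · (4,3)Q 2/2 satisfied · (4,4)Q 3/3 satisfied · (4,5)Q 2/2 satisfied
Unsatisfied: (2,1), (2,2), (3,1), (4,0) — 4 in total.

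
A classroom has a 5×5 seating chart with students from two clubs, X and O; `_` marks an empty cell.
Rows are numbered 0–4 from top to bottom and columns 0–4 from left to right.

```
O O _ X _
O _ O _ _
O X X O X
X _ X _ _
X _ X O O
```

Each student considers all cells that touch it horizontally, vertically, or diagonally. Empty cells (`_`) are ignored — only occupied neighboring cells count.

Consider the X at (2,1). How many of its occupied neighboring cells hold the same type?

3

Occupied neighbors of (2,1): (1,0)=O, (1,2)=O, (2,0)=O, (2,2)=X, (3,0)=X, (3,2)=X.
Same type (X): 3 of 6.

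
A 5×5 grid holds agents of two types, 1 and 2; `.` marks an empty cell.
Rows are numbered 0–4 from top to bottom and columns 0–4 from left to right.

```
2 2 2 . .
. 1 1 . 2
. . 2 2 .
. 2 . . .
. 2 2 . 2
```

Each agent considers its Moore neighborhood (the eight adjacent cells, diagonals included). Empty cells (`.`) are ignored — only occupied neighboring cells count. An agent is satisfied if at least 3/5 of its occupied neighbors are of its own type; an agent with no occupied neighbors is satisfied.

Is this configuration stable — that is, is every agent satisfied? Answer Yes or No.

No

Row 0: (0,0)2 1/2 unhappy · (0,1)2 2/4 unhappy · (0,2)2 1/3 unhappy
Row 1: (1,1)1 1/5 unhappy · (1,2)1 1/5 unhappy · (1,4)2 1/1 ok
Row 2: (2,2)2 2/4 unhappy · (2,3)2 2/3 ok
Row 3: (3,1)2 3/3 ok
Row 4: (4,1)2 2/2 ok · (4,2)2 2/2 ok · (4,4)2 0/0 ok
For instance (0,0) has only 1/2 same-type neighbors, below 3/5.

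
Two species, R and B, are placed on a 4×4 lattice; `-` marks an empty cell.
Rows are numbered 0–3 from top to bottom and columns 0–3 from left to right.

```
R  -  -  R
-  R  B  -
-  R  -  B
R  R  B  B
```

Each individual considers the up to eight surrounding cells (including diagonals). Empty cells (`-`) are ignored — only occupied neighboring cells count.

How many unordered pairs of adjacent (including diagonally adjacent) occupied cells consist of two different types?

Scan each occupied cell's neighbors to the right and below (and the two forward diagonals) so each pair is counted once.
From row 0: 1 unlike of 2 pairs (running 1/2).
From row 1: 2 unlike of 4 pairs (running 3/6).
From row 2: 1 unlike of 5 pairs (running 4/11).
From row 3: 1 unlike of 3 pairs (running 5/14).
Total adjacent occupied pairs: 14; unlike-type pairs: 5.

5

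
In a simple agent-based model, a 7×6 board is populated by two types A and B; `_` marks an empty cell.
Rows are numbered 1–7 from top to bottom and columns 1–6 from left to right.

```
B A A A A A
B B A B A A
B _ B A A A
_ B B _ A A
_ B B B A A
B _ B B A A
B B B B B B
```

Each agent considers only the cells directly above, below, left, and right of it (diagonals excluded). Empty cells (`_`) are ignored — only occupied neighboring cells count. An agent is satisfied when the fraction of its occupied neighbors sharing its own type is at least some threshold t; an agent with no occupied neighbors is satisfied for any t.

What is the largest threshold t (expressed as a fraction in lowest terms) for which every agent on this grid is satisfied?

0/1

Row 1: (1,1)B 1/2 · (1,2)A 1/3 · (1,3)A 3/3 · (1,4)A 2/3 · (1,5)A 3/3 · (1,6)A 2/2
Row 2: (2,1)B 3/3 · (2,2)B 1/3 · (2,3)A 1/4 · (2,4)B 0/4 · (2,5)A 3/4 · (2,6)A 3/3
Row 3: (3,1)B 1/1 · (3,3)B 1/3 · (3,4)A 1/3 · (3,5)A 4/4 · (3,6)A 3/3
Row 4: (4,2)B 2/2 · (4,3)B 3/3 · (4,5)A 3/3 · (4,6)A 3/3
Row 5: (5,2)B 2/2 · (5,3)B 4/4 · (5,4)B 2/3 · (5,5)A 3/4 · (5,6)A 3/3
Row 6: (6,1)B 1/1 · (6,3)B 3/3 · (6,4)B 3/4 · (6,5)A 2/4 · (6,6)A 2/3
Row 7: (7,1)B 2/2 · (7,2)B 2/2 · (7,3)B 3/3 · (7,4)B 3/3 · (7,5)B 2/3 · (7,6)B 1/2
The smallest same-type fraction is 0/4 at (2,4), which reduces to 0/1. Any threshold above that leaves this agent unsatisfied.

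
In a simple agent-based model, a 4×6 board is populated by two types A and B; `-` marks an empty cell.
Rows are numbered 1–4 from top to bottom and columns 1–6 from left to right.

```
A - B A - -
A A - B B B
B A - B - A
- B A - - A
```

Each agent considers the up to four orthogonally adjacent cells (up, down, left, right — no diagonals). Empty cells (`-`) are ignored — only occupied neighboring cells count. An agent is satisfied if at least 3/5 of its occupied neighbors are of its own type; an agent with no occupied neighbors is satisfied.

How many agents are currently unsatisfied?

Row 1: (1,1)A 1/1 ✓ · (1,3)B 0/1 ✗ · (1,4)A 0/2 ✗
Row 2: (2,1)A 2/3 ✓ · (2,2)A 2/2 ✓ · (2,4)B 2/3 ✓ · (2,5)B 2/2 ✓ · (2,6)B 1/2 ✗
Row 3: (3,1)B 0/2 ✗ · (3,2)A 1/3 ✗ · (3,4)B 1/1 ✓ · (3,6)A 1/2 ✗
Row 4: (4,2)B 0/2 ✗ · (4,3)A 0/1 ✗ · (4,6)A 1/1 ✓
Unsatisfied: (1,3), (1,4), (2,6), (3,1), (3,2), (3,6), (4,2), (4,3) — 8 in total.

8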